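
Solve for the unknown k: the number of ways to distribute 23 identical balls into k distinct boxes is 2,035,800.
8

Working:
Stars and bars: the count is C(23+k−1, k−1), increasing in k. k=6: C(28,5) = 98,280, k=7: C(29,6) = 475,020, k=8: C(30,7) = 2,035,800 ✓. So k = 8.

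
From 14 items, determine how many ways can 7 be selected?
3,432
C(14,7) = 14! / (7! × (14-7)!)
         = 14! / (7! × 7!)
         = 3,432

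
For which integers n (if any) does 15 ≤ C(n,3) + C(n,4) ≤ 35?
5, 6

Explanation: C(4,3)+C(4,4)=5; C(5,3)+C(5,4)=15; C(6,3)+C(6,4)=35; C(7,3)+C(7,4)=70. So valid n = 5, 6.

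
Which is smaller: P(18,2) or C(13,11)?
C(13,11)

Explanation: P(18,2)=306, C(13,11)=78.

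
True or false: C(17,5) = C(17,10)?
False

Working:
C(17,5) = 6,188 but C(17,10) = 19,448; symmetry gives C(17,5) = C(17,12), not C(17,10).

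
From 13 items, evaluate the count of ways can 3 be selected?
286

Reasoning: C(13,3) = 13! / (3! × (13-3)!)
         = 13! / (3! × 10!)
         = 286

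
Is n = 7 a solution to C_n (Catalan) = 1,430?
No
C_7 = C(14,7)/(7+1) = 3,432/8 = 429, which does not equal 1,430.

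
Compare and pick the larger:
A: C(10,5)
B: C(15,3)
B

A=C(10,5)=252, B=C(15,3)=455.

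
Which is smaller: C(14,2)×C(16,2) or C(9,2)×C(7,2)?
C(9,2)×C(7,2)

Solution: C(14,2)×C(16,2)=10,920, C(9,2)×C(7,2)=756.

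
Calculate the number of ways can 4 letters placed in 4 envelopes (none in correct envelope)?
9

Explanation: Using D(n) = (n-1)[D(n-1) + D(n-2)]:
D(4) = (4-1) × [D(3) + D(2)]
      = 3 × [2 + 1]
      = 3 × 3
      = 9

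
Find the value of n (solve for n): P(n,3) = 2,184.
14
P(n,3) = n(n−1)(n−2) is increasing in n; n(n−1)(n−2) ≈ (n−1)^3 = 2,184 gives n ≈ 14.0. Check: P(12,3) = 1,320, P(13,3) = 1,716, P(14,3) = 2,184 ✓. So n = 14.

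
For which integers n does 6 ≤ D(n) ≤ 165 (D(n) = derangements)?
4, 5

Solution: Using D(n) = (n−1)[D(n−1) + D(n−2)] with D(1)=0, D(2)=1: D(3)=2; D(4)=9; D(5)=44; D(6)=265. So valid n = 4, 5.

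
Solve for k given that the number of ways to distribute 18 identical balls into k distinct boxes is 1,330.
4

Reasoning: Stars and bars: the count is C(18+k−1, k−1), increasing in k. k=2: C(19,1) = 19, k=3: C(20,2) = 190, k=4: C(21,3) = 1,330 ✓. So k = 4.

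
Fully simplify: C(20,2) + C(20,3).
By Pascal's identity: C(21,3) = 1,330.

Answer: 1,330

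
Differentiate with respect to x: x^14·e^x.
Product rule: d/dx[x^14]·e^x + x^14·d/dx[e^x] = 14x^{13}e^x + x^14e^x.
Final answer: (14x^13 + x^14)e^x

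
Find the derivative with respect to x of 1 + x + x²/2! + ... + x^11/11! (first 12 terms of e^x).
1 + x + x²/2! + ... + x^10/10!

Explanation: Differentiating term by term gives the first 11 terms of e^x.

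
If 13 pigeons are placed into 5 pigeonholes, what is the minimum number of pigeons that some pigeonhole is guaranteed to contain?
3

Reasoning: Pigeonhole: ⌈13/5⌉ = 3.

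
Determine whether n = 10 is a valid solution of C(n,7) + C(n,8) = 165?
Yes

Working:
C(10,7) + C(10,8) = 120 + 45 = 165, which equals 165.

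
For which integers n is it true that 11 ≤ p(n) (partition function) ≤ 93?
Tabulating p(n) via p(n) = p(n−1) + p(n−2) − p(n−5) − p(n−7) + …: p(5)=7; p(6)=11; p(7)=15; p(8)=22; p(9)=30; p(10)=42; p(11)=56; p(12)=77; p(13)=101. So valid n = 6, 7, 8, 9, 10, 11, 12.

Answer: 6, 7, 8, 9, 10, 11, 12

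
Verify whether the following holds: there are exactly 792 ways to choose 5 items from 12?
C(12,5) = 792.

Answer: True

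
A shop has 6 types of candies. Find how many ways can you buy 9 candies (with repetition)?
2,002

Reasoning: Stars and bars: C(9+6-1, 9) = C(14, 9) = 2,002.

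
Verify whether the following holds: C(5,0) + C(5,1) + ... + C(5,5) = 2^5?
Binomial theorem with x = y = 1: Σ C(5,i) = (1+1)^5 = 2^5 = 32. The statement holds.

Answer: True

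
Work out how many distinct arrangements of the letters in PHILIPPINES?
1,108,800

Word has 11 letters (P=3, H=1, I=3, L=1, N=1, E=1, S=1). Arrangements: 11!/Π(k!) = 1,108,800.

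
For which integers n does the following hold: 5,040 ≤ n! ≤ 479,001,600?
7, 8, 9, 10, 11, 12

Explanation: n! is strictly increasing; 7! = 5,040 and 12! = 479,001,600, so valid n = 7, 8, 9, 10, 11, 12.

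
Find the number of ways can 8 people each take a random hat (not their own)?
14,833

Reasoning: Using D(n) = (n-1)[D(n-1) + D(n-2)]:
D(8) = (8-1) × [D(7) + D(6)]
      = 7 × [1854 + 265]
      = 7 × 2119
      = 14,833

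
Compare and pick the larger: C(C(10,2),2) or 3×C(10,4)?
C(C(10,2),2)=990, 3×C(10,4)=630.

Answer: C(C(10,2),2)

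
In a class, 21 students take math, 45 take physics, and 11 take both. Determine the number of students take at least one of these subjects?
55

Reasoning: |A∪B| = |A|+|B|-|A∩B| = 21+45-11 = 55.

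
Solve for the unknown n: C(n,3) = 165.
C(n,3) = n(n−1)(n−2)/3! is increasing in n, and n(n−1)(n−2) = 3!·165 = 990 ≈ (n−1)^3 gives n ≈ 11.0. Check: C(9,3) = 84, C(10,3) = 120, C(11,3) = 165 ✓. So n = 11.

Answer: 11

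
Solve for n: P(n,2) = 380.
20

Reasoning: P(n,2) = n(n−1) is increasing in n; n(n−1) ≈ (n−0.5)^2 = 380 gives n ≈ 20.0. Check: P(18,2) = 306, P(19,2) = 342, P(20,2) = 380 ✓. So n = 20.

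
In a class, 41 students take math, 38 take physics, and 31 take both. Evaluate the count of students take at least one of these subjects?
48

Solution: |A∪B| = |A|+|B|-|A∩B| = 41+38-31 = 48.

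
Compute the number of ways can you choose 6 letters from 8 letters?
28
C(8,6) = 8! / (6! × (8-6)!)
         = 8! / (6! × 2!)
         = 28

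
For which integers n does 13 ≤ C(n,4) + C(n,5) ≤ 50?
C(5,4)+C(5,5)=6; C(6,4)+C(6,5)=21; C(7,4)+C(7,5)=56. So valid n = 6.
Final answer: 6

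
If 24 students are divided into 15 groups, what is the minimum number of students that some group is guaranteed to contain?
2

Solution: Pigeonhole: ⌈24/15⌉ = 2.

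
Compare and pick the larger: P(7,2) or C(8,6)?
P(7,2)

P(7,2)=42, C(8,6)=28.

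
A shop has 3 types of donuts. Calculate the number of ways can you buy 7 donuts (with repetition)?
36

Solution: Stars and bars: C(7+3-1, 7) = C(9, 7) = 36.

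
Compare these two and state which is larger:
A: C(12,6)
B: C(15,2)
A
A=C(12,6)=924, B=C(15,2)=105.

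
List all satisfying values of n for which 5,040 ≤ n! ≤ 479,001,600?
7, 8, 9, 10, 11, 12

Working:
n! is strictly increasing; 7! = 5,040 and 12! = 479,001,600, so valid n = 7, 8, 9, 10, 11, 12.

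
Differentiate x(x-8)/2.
(2x - 8)/2
d/dx[(x-0)(x-8)] = (x-8) + (x-0) = 2x - 8. Dividing by 2 gives (2x - 8)/2.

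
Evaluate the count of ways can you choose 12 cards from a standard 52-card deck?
206,379,406,870

Explanation: C(52,12) = 206,379,406,870.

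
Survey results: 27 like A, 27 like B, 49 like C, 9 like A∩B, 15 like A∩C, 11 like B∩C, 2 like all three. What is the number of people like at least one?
70

|A∪B∪C| = 27+27+49-9-15-11+2 = 70.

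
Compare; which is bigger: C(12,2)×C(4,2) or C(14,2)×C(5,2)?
C(14,2)×C(5,2)

Working:
C(12,2)×C(4,2)=396, C(14,2)×C(5,2)=910.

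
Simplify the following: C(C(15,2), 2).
5,460

Explanation: C(15,2) = 105, then C(105, 2) = 5,460.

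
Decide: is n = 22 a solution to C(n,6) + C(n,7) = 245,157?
C(22,6) + C(22,7) = 74,613 + 170,544 = 245,157, which equals 245,157.

Answer: Yes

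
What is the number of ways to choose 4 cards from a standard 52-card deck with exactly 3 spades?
11,154

Explanation: 13 spades and 39 non-spades: C(13,3) × C(39,1) = 286 × 39 = 11,154.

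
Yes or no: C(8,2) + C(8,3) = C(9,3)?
Yes

Solution: Pascal's identity: LHS = 28 + 56 = 84; RHS = C(9,3) = 84. Both sides agree, so the statement holds.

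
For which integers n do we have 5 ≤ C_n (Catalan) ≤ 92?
C_2=2; C_3=5; C_4=14; C_5=42; C_6=132. So valid n = 3, 4, 5.
Final answer: 3, 4, 5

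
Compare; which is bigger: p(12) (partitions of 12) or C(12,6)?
C(12,6)

Reasoning: Pentagonal recurrence p(n) = p(n−1) + p(n−2) − p(n−5) − p(n−7) + …: p(12) = p(11) + p(10) − p(7) − p(5) + p(0) = 56 + 42 − 15 − 7 + 1 = 77; C(12,6) = 924.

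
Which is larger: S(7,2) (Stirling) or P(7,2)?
S(7,2)
S(7,2) = 2·S(6,2) + S(6,1) = 2·31 + 1 = 63; P(7,2) = 42.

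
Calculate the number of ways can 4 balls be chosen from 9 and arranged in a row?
P(9,4) = 9!/(9-4)! = 3,024.

Answer: 3,024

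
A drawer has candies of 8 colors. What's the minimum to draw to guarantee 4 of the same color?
25

Solution: Worst case: 3 of each = 24. One more: 25.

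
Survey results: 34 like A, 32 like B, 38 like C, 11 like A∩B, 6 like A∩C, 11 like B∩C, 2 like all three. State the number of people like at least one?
|A∪B∪C| = 34+32+38-11-6-11+2 = 78.

Answer: 78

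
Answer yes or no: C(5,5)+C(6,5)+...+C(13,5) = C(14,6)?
Yes

Solution: Hockey stick identity gives Σ = C(14,6) = 3,003; RHS C(14,6) = 3,003.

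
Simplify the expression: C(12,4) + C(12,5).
1,287
By Pascal's identity: C(13,5) = 1,287.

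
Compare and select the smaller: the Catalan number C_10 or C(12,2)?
C(12,2)

Working:
C_10 = C(20,10)/(10+1) = 184,756/11 = 16,796; C(12,2) = 66.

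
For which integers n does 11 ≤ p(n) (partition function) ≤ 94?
6, 7, 8, 9, 10, 11, 12

Working:
Tabulating p(n) via p(n) = p(n−1) + p(n−2) − p(n−5) − p(n−7) + …: p(5)=7; p(6)=11; p(7)=15; p(8)=22; p(9)=30; p(10)=42; p(11)=56; p(12)=77; p(13)=101. So valid n = 6, 7, 8, 9, 10, 11, 12.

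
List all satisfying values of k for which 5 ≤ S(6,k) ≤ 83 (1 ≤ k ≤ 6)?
2, 4, 5

Reasoning: S(6,1)=1; S(6,2)=31; S(6,3)=90; S(6,4)=65; S(6,5)=15; S(6,6)=1. So valid k = 2, 4, 5.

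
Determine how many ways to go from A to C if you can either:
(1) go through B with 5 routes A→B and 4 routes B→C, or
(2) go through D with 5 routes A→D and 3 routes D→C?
Route via B: 5×4=20. Route via D: 5×3=15. Total: 35.

Answer: 35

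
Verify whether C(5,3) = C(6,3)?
False

Explanation: LHS = C(5,3) = 10; RHS = C(6,3) = 20. 10 ≠ 20, so the statement does not hold.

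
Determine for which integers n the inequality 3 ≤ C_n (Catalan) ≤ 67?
C_2=2; C_3=5; C_4=14; C_5=42; C_6=132. So valid n = 3, 4, 5.
Final answer: 3, 4, 5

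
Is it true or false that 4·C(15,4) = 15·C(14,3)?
True

Absorption identity k·C(n,k) = n·C(n-1,k-1). LHS = 4·1365 = 5,460; RHS = 15·364 = 5,460.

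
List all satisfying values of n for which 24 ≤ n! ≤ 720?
4, 5, 6

Working:
n! is strictly increasing; 4! = 24 and 6! = 720, so valid n = 4, 5, 6.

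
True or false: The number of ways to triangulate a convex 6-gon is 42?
False
Triangulations of a convex 6-gon are counted by the Catalan number C_4: C_4 = C(8,4)/(4+1) = 70/5 = 14.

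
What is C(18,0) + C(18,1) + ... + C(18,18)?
262,144

Explanation: Sum of binomial coefficients = 2^18 = 262,144.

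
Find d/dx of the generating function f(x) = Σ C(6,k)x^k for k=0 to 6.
Σ k·C(6,k)x^(k-1) for k=1 to 6

Explanation: Term-by-term differentiation gives Σ k·C(6,k)x^{k-1} for k=1 to 6.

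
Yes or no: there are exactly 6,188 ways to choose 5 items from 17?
Yes

Explanation: C(17,5) = 6,188.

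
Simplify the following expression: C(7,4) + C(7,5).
56

By Pascal's identity: C(8,5) = 56.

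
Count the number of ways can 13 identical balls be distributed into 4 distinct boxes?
560

Working:
C(13+4-1, 4-1) = C(16, 3) = 560.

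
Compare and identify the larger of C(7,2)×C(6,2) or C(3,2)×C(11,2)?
C(7,2)×C(6,2)=315, C(3,2)×C(11,2)=165.
Final answer: C(7,2)×C(6,2)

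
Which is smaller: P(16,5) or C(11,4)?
C(11,4)

Solution: P(16,5)=524,160, C(11,4)=330.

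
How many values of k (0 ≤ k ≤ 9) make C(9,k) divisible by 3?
8

Solution: Checking C(9,k) mod 3 for k = 0..9: divisible at k = 1, 2, 3, 4, 5, 6, 7, 8. That's 8 values.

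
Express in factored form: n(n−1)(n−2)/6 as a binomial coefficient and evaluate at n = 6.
C(n,3); C(6,3) = 20

Explanation: n(n−1)(n−2)/6 = n!/(3!(n−3)!) = C(n,3). At n = 6: C(6,3) = 20.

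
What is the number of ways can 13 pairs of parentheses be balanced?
742,900

Reasoning: Using the Catalan number formula: C_n = C(2n, n) / (n+1)
C_13 = C(26, 13) / (13+1)
     = 10400600 / 14
     = 742,900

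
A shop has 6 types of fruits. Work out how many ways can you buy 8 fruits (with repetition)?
1,287

Explanation: Stars and bars: C(8+6-1, 8) = C(13, 8) = 1,287.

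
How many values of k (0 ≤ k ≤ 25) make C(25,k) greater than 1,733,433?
8

Working:
Row 25 is unimodal and symmetric about k=25/2. C(25,8)=1,081,575 ≤ 1,733,433; C(25,9)=2,042,975 > 1,733,433; by symmetry C(25,k) > 1,733,433 for k = 9..16. That's 16 - 9 + 1 = 8 values.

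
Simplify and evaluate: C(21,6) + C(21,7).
170,544

Reasoning: By Pascal's identity: C(22,7) = 170,544.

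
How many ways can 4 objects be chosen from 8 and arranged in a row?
1,680

Working:
P(8,4) = 8!/(8-4)! = 1,680.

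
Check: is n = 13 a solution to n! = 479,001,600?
13! = 13·12! = 13·479,001,600 = 6,227,020,800, which does not equal 479,001,600.
Final answer: No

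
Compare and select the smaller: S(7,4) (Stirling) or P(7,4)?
S(7,4)
S(7,4) = 4·S(6,4) + S(6,3) = 4·65 + 90 = 350; P(7,4) = 840.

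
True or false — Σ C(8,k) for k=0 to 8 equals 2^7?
Binomial theorem: Σ C(8,k) = (1+1)^8 = 2^8 = 256; RHS 2^7 = 128.

Answer: False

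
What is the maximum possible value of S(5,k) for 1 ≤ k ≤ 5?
25

Solution: Row S(5,k) for k = 1..5 (via S(n,k) = k·S(n−1,k) + S(n−1,k−1)): 1, 15, 25, 10, 1. The row is unimodal; maximum at k = 3: 25.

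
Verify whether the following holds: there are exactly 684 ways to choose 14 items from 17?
False
C(17,14) = 680 ≠ 684.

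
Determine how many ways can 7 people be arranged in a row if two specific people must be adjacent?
1,440

Explanation: Treat pair as unit: (7-1)! arrangements × 2 internal orders = 1,440.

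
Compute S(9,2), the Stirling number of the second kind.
255

Solution: Using the Stirling recurrence: S(n,k) = k·S(n-1,k) + S(n-1,k-1)
S(9,2) = 2·S(8,2) + S(8,1)
         = 2·127 + 1
         = 254 + 1
         = 255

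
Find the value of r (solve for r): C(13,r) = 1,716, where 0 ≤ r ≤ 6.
6

Solution: C(13,r) is increasing for 0 ≤ r ≤ 6. Stepping up (C(13,r+1) = C(13,r)·(13−r)/(r+1)): C(13,1) = 13, C(13,2) = 78, C(13,3) = 286, C(13,4) = 715, C(13,5) = 1,287, C(13,6) = 1,716 ✓. So r = 6.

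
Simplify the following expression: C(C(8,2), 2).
378

Solution: C(8,2) = 28, then C(28, 2) = 378.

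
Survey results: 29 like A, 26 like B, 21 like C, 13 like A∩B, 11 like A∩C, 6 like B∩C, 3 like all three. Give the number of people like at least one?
|A∪B∪C| = 29+26+21-13-11-6+3 = 49.

Answer: 49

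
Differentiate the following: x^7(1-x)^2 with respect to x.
7x^6(1-x)^2 - 2x^7(1-x)^1

Working:
Product rule: 7x^{6}(1-x)^{2} + x^7·(-2)(1-x)^{1}.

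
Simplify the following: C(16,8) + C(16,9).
By Pascal's identity: C(17,9) = 24,310.

Answer: 24,310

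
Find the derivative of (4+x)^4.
Using the power rule: d/dx (4+x)^4 = 4(4+x)^{3}.
Final answer: 4(4+x)^3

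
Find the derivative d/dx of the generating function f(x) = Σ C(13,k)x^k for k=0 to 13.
Σ k·C(13,k)x^(k-1) for k=1 to 13

Reasoning: Term-by-term differentiation gives Σ k·C(13,k)x^{k-1} for k=1 to 13.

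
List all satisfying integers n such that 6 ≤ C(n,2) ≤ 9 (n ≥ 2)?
4

Solution: C(3,2)=3; C(4,2)=6; C(5,2)=10. So valid n = 4.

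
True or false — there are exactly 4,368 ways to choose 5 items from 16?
True

Reasoning: C(16,5) = 4,368.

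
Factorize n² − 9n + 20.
Seek roots whose sum is 9 and product is 20: (4, 5). So n² − 9n + 20 = (n − 4)(n − 5).
Final answer: (n − 4)(n − 5)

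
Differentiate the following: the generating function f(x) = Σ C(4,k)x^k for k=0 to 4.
Σ k·C(4,k)x^(k-1) for k=1 to 4

Reasoning: Term-by-term differentiation gives Σ k·C(4,k)x^{k-1} for k=1 to 4.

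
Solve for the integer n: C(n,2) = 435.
30

Working:
C(n,2) = n(n−1)/2! is increasing in n, and n(n−1) = 2!·435 = 870 ≈ (n−0.5)^2 gives n ≈ 30.0. Check: C(28,2) = 378, C(29,2) = 406, C(30,2) = 435 ✓. So n = 30.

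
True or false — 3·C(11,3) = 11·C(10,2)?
True
Absorption identity k·C(n,k) = n·C(n-1,k-1). LHS = 3·165 = 495; RHS = 11·45 = 495.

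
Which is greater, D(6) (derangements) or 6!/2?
6!/2
D(6) = (6-1)·[D(5) + D(4)] = 5·[44 + 9] = 265; 6!/2 = 720/2 = 360.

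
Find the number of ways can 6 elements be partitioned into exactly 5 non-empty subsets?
15

This equals S(6,5), the Stirling number of the 2nd kind.
Using the Stirling recurrence: S(n,k) = k·S(n-1,k) + S(n-1,k-1)
S(6,5) = 5·S(5,5) + S(5,4)
         = 5·1 + 10
         = 5 + 10
         = 15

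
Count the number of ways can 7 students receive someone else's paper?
1,854

Reasoning: Using D(n) = (n-1)[D(n-1) + D(n-2)]:
D(7) = (7-1) × [D(6) + D(5)]
      = 6 × [265 + 44]
      = 6 × 309
      = 1,854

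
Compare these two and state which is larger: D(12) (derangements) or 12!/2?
12!/2

D(12) = (12-1)·[D(11) + D(10)] = 11·[14,684,570 + 1,334,961] = 176,214,841; 12!/2 = 479,001,600/2 = 239,500,800.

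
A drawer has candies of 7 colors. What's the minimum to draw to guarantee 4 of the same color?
22

Working:
Worst case: 3 of each = 21. One more: 22.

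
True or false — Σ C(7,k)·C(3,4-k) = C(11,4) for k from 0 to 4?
Vandermonde's identity gives C(10,4) = 210; RHS C(11,4) = 330.

Answer: False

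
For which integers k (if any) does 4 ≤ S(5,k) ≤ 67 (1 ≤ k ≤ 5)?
2, 3, 4

Reasoning: S(5,1)=1; S(5,2)=15; S(5,3)=25; S(5,4)=10; S(5,5)=1. So valid k = 2, 3, 4.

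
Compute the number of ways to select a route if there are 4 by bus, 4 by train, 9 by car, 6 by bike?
23
By the addition principle: 4 + 4 + 9 + 6 = 23.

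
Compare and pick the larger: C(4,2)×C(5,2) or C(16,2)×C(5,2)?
C(16,2)×C(5,2)

Working:
C(4,2)×C(5,2)=60, C(16,2)×C(5,2)=1,200.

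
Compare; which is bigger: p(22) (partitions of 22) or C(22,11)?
Pentagonal recurrence p(n) = p(n−1) + p(n−2) − p(n−5) − p(n−7) + …: p(22) = p(21) + p(20) − p(17) − p(15) + p(10) + p(7) − p(0) = 792 + 627 − 297 − 176 + 42 + 15 − 1 = 1,002; C(22,11) = 705,432.
Final answer: C(22,11)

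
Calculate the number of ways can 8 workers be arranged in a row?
40,320

Reasoning: Arrangements of 8 distinct objects: 8! = 40,320.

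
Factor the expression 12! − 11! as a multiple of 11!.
11 × 11! = 439,084,800
12! − 11! = 12·11! − 11! = (12 − 1)·11! = 11 × 11! = 439,084,800.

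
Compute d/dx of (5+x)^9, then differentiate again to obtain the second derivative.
First derivative: 9(5+x)^{8}. Second derivative: 9·8·(5+x)^{7} = 72(5+x)^{7}.

Answer: 72(5+x)^7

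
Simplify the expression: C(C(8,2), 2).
C(8,2) = 28, then C(28, 2) = 378.

Answer: 378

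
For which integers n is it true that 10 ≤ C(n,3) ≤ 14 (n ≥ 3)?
5

Working:
C(4,3)=4; C(5,3)=10; C(6,3)=20. So valid n = 5.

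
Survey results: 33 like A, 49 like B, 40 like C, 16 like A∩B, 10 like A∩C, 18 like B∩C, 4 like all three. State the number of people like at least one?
|A∪B∪C| = 33+49+40-16-10-18+4 = 82.
Final answer: 82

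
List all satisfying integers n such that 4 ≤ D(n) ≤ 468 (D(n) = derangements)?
Using D(n) = (n−1)[D(n−1) + D(n−2)] with D(1)=0, D(2)=1: D(3)=2; D(4)=9; D(5)=44; D(6)=265; D(7)=1,854. So valid n = 4, 5, 6.
Final answer: 4, 5, 6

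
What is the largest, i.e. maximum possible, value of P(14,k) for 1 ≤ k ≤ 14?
P(14,k) increases in k, so maximum at k = 14: 14! = 87,178,291,200.
Final answer: 87,178,291,200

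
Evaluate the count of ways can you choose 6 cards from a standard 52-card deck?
20,358,520

Reasoning: C(52,6) = 20,358,520.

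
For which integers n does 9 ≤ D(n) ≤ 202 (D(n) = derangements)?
Using D(n) = (n−1)[D(n−1) + D(n−2)] with D(1)=0, D(2)=1: D(3)=2; D(4)=9; D(5)=44; D(6)=265. So valid n = 4, 5.
Final answer: 4, 5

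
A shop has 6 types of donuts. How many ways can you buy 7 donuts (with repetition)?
792

Stars and bars: C(7+6-1, 7) = C(12, 7) = 792.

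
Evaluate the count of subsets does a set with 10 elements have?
1,024

Each element can be included or excluded: 2^10 = 1,024.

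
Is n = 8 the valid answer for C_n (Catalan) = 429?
No
C_8 = C(16,8)/(8+1) = 12,870/9 = 1,430, which does not equal 429.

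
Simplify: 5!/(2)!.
60

Working:
This equals 5×4×3 = 60.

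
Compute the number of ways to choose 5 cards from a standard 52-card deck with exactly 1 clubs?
1,069,263
13 clubs and 39 non-clubs: C(13,1) × C(39,4) = 13 × 82251 = 1,069,263.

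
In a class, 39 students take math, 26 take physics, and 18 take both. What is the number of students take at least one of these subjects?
47
|A∪B| = |A|+|B|-|A∩B| = 39+26-18 = 47.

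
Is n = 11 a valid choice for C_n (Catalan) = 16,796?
C_11 = C(22,11)/(11+1) = 705,432/12 = 58,786, which does not equal 16,796.
Final answer: No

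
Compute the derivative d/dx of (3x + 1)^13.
39(3x + 1)^12
Chain rule: 13(3x+1)^{12} × 3 = 39(3x+1)^{12}.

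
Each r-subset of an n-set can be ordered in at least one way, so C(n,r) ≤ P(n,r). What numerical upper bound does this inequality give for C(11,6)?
332,640

Working:
P(11,6) = 11·10·9·8·7·6 = 332,640, so C(11,6) ≤ 332,640. (The bound is loose by a factor of 6! = 720: C(11,6) = 332,640/720 = 462.)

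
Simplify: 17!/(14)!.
This equals 17×16×15 = 4,080.
Final answer: 4,080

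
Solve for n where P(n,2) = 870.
30

Reasoning: P(n,2) = n(n−1) is increasing in n; n(n−1) ≈ (n−0.5)^2 = 870 gives n ≈ 30.0. Check: P(28,2) = 756, P(29,2) = 812, P(30,2) = 870 ✓. So n = 30.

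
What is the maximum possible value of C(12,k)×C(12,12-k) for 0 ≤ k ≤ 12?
853,776

Reasoning: C(12,k)·C(12,12-k) = C(12,k)², maximised at the centre k = 6: C(12,6)² = 853,776.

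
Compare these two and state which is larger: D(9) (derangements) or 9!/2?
9!/2

Solution: D(9) = (9-1)·[D(8) + D(7)] = 8·[14,833 + 1,854] = 133,496; 9!/2 = 362,880/2 = 181,440.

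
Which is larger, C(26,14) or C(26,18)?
C(26,14)=9,657,700, C(26,18)=1,562,275.
Final answer: C(26,14)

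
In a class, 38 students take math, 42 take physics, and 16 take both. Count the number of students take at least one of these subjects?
64

|A∪B| = |A|+|B|-|A∩B| = 38+42-16 = 64.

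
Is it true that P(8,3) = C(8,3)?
P(8,3) = 336 but C(8,3) = 56; they differ by a factor of 3! = 6, so the statement does not hold.
Final answer: False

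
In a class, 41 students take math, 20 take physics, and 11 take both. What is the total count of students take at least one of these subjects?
|A∪B| = |A|+|B|-|A∩B| = 41+20-11 = 50.

Answer: 50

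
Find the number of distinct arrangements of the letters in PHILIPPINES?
1,108,800

Working:
Word has 11 letters (P=3, H=1, I=3, L=1, N=1, E=1, S=1). Arrangements: 11!/Π(k!) = 1,108,800.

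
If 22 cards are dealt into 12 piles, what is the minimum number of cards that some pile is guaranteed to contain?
2

Pigeonhole: ⌈22/12⌉ = 2.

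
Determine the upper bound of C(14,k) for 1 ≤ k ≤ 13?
3,432

Solution: C(14,k) is maximised at the centre of the row: C(14,7) = 3,432.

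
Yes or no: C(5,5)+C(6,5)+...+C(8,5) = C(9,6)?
Hockey stick identity gives Σ = C(9,6) = 84; RHS C(9,6) = 84.
Final answer: Yes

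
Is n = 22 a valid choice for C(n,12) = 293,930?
C(22,12) = 22·21·20·19·18·17·16·15·14·13·12·11/12! = 309,744,468,633,600/479,001,600 = 646,646, which does not equal 293,930.
Final answer: No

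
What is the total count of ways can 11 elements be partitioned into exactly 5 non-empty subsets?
246,730

Solution: This equals S(11,5), the Stirling number of the 2nd kind.
Using the Stirling recurrence: S(n,k) = k·S(n-1,k) + S(n-1,k-1)
S(11,5) = 5·S(10,5) + S(10,4)
         = 5·42525 + 34105
         = 212625 + 34105
         = 246,730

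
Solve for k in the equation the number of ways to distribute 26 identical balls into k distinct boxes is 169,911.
Stars and bars: the count is C(26+k−1, k−1), increasing in k. k=4: C(29,3) = 3,654, k=5: C(30,4) = 27,405, k=6: C(31,5) = 169,911 ✓. So k = 6.
Final answer: 6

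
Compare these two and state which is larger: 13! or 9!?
13!=6,227,020,800, 9!=362,880. 13! > 9!.
Final answer: 13!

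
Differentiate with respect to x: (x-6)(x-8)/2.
(2x - 14)/2

d/dx[(x-6)(x-8)] = (x-8) + (x-6) = 2x - 14. Dividing by 2 gives (2x - 14)/2.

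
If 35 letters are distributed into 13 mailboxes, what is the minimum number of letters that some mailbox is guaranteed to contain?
3

Reasoning: Pigeonhole: ⌈35/13⌉ = 3.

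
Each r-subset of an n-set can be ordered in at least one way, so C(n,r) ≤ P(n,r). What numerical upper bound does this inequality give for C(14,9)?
726,485,760
P(14,9) = 14·13·12·11·10·9·8·7·6 = 726,485,760, so C(14,9) ≤ 726,485,760. (The bound is loose by a factor of 9! = 362,880: C(14,9) = 726,485,760/362,880 = 2,002.)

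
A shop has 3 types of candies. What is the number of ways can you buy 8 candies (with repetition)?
45

Solution: Stars and bars: C(8+3-1, 8) = C(10, 8) = 45.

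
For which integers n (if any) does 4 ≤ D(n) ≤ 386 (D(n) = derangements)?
4, 5, 6

Explanation: Using D(n) = (n−1)[D(n−1) + D(n−2)] with D(1)=0, D(2)=1: D(3)=2; D(4)=9; D(5)=44; D(6)=265; D(7)=1,854. So valid n = 4, 5, 6.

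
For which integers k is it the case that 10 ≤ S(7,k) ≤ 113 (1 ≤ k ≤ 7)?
S(7,1)=1; S(7,2)=63; S(7,3)=301; S(7,4)=350; S(7,5)=140; S(7,6)=21; S(7,7)=1. So valid k = 2, 6.
Final answer: 2, 6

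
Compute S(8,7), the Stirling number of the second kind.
28

Working:
Using the Stirling recurrence: S(n,k) = k·S(n-1,k) + S(n-1,k-1)
S(8,7) = 7·S(7,7) + S(7,6)
         = 7·1 + 21
         = 7 + 21
         = 28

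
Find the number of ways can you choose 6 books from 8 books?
C(8,6) = 8! / (6! × (8-6)!)
         = 8! / (6! × 2!)
         = 28

Answer: 28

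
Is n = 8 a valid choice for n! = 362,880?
8! = 8·7! = 8·5,040 = 40,320, which does not equal 362,880.
Final answer: No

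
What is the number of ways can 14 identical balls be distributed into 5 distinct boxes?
3,060

C(14+5-1, 5-1) = C(18, 4) = 3,060.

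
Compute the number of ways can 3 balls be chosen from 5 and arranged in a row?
60
P(5,3) = 5!/(5-3)! = 60.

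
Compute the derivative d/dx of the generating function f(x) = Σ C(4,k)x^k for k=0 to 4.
Σ k·C(4,k)x^(k-1) for k=1 to 4

Term-by-term differentiation gives Σ k·C(4,k)x^{k-1} for k=1 to 4.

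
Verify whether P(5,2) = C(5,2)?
False

Reasoning: P(5,2) = 20 but C(5,2) = 10; they differ by a factor of 2! = 2, so the statement does not hold.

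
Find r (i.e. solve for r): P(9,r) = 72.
2

Reasoning: P(9,r) = 9·8·…·(9−r+1), a product of r factors. Multiplying down from 9: 9 = 9; 9·8 = 72 ✓ (2 factors). So r = 2.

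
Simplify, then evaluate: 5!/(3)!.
This equals 5×4 = 20.

Answer: 20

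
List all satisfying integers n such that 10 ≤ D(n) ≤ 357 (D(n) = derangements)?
5, 6

Solution: Using D(n) = (n−1)[D(n−1) + D(n−2)] with D(1)=0, D(2)=1: D(4)=9; D(5)=44; D(6)=265; D(7)=1,854. So valid n = 5, 6.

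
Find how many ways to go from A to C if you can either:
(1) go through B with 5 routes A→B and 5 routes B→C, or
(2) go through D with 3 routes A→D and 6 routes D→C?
43

Explanation: Route via B: 5×5=25. Route via D: 3×6=18. Total: 43.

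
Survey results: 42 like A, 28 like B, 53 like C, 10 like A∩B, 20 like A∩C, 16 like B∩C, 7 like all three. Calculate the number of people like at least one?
84
|A∪B∪C| = 42+28+53-10-20-16+7 = 84.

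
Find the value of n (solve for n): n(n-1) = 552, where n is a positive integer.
n² − n − 552 = 0, so n = (1 ± √(1 + 4·552))/2 = (1 ± √2,209)/2 = (1 ± 47)/2, i.e. n = 24 or n = -23. Taking the positive root, n = 24 (check: 24×23 = 552).

Answer: 24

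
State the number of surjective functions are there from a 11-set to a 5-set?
29,607,600
Onto functions = 5! × S(11,5)
First compute S(11,5) via recurrence:
Using the Stirling recurrence: S(n,k) = k·S(n-1,k) + S(n-1,k-1)
S(11,5) = 5·S(10,5) + S(10,4)
         = 5·42525 + 34105
         = 212625 + 34105
         = 246,730
Then: 120 × 246730 = 29,607,600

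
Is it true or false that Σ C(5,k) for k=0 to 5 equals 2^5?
Binomial theorem: Σ C(5,k) = (1+1)^5 = 2^5 = 32; RHS 2^5 = 32.

Answer: True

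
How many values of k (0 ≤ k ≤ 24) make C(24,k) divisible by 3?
16

Working:
Checking C(24,k) mod 3 for k = 0..24: divisible at k = 1, 2, 4, 5, 7, 8, 10, 11, 13, 14, 16, 17, 19, 20, 22, 23. That's 16 values.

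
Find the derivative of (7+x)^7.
7(7+x)^6

Solution: Using the power rule: d/dx (7+x)^7 = 7(7+x)^{6}.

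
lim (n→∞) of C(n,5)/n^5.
1/120

Reasoning: C(n,5) ≈ n^5/5! for large n. Limit = 1/5! = 1/120.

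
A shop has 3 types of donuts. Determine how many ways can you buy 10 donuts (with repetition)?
Stars and bars: C(10+3-1, 10) = C(12, 10) = 66.
Final answer: 66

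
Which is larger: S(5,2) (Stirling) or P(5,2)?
S(5,2) = 2·S(4,2) + S(4,1) = 2·7 + 1 = 15; P(5,2) = 20.
Final answer: P(5,2)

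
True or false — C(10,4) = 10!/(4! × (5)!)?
False

Solution: The correct denominator is 4!×6!, giving C(10,4) = 210; the stated RHS is 10!/(4!×5!) = 1,260 ≠ 210, so the statement does not hold.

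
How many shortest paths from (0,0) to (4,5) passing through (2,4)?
45

Working:
To (2,4): C(6,2)=15. From there: C(3,2)=3. Total: 45.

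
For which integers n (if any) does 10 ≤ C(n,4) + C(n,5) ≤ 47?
C(5,4)+C(5,5)=6; C(6,4)+C(6,5)=21; C(7,4)+C(7,5)=56. So valid n = 6.

Answer: 6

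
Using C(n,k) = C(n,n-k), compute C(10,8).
45
C(10,8) = C(10,2) = 45.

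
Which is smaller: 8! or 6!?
8!=40,320, 6!=720. 8! > 6!.

Answer: 6!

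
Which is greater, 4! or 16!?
16!

Working:
4!=24, 16!=20,922,789,888,000. 16! > 4!.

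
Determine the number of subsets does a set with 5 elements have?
32

Explanation: Each element can be included or excluded: 2^5 = 32.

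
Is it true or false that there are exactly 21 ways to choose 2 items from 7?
C(7,2) = 21.

Answer: True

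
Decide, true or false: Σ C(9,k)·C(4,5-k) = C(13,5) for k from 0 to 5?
True

Explanation: Vandermonde's identity gives C(13,5) = 1,287; RHS C(13,5) = 1,287.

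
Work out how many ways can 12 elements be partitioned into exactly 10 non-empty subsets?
1,705
This equals S(12,10), the Stirling number of the 2nd kind.
Using the Stirling recurrence: S(n,k) = k·S(n-1,k) + S(n-1,k-1)
S(12,10) = 10·S(11,10) + S(11,9)
         = 10·55 + 1155
         = 550 + 1155
         = 1,705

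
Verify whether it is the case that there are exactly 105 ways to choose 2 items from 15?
True

Explanation: C(15,2) = 105.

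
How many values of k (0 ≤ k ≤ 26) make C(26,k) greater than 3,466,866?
7

Row 26 is unimodal and symmetric about k=26/2. C(26,9)=3,124,550 ≤ 3,466,866; C(26,10)=5,311,735 > 3,466,866; by symmetry C(26,k) > 3,466,866 for k = 10..16. That's 16 - 10 + 1 = 7 values.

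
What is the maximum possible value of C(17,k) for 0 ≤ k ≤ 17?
24,310

Maximum at k = 8 or k = 9: C(17,8) = 24,310.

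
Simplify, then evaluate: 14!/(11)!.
2,184

Reasoning: This equals 14×13×12 = 2,184.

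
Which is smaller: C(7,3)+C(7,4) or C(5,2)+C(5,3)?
C(5,2)+C(5,3)
First=70, Second=20.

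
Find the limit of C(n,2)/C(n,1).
∞

Reasoning: C(n,2)/C(n,1) = (n-1)/2 → ∞ as n → ∞.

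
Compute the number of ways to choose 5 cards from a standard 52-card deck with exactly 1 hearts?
13 hearts and 39 non-hearts: C(13,1) × C(39,4) = 13 × 82251 = 1,069,263.
Final answer: 1,069,263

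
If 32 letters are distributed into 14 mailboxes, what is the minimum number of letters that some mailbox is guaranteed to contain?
3

Working:
Pigeonhole: ⌈32/14⌉ = 3.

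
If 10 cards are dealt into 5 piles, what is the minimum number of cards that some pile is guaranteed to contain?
2

Working:
Pigeonhole: ⌈10/5⌉ = 2.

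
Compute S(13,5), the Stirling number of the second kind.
7,508,501

Working:
Using the Stirling recurrence: S(n,k) = k·S(n-1,k) + S(n-1,k-1)
S(13,5) = 5·S(12,5) + S(12,4)
         = 5·1379400 + 611501
         = 6897000 + 611501
         = 7,508,501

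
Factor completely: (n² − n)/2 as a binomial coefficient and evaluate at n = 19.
C(n,2); C(19,2) = 171

Explanation: (n² − n)/2 = n(n−1)/2 = C(n,2). At n = 19: C(19,2) = 171.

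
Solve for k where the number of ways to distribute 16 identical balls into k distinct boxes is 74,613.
7

Solution: Stars and bars: the count is C(16+k−1, k−1), increasing in k. k=5: C(20,4) = 4,845, k=6: C(21,5) = 20,349, k=7: C(22,6) = 74,613 ✓. So k = 7.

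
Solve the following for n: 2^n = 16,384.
14

Working:
16,384 = 1,024 × 16 = 2^10 × 2^4 = 2^14, so n = 14.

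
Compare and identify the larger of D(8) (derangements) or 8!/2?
8!/2
D(8) = (8-1)·[D(7) + D(6)] = 7·[1,854 + 265] = 14,833; 8!/2 = 40,320/2 = 20,160.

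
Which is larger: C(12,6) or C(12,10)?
C(12,6)

Explanation: C(12,6)=924, C(12,10)=66.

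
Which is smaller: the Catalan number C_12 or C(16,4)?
C(16,4)

Working:
C_12 = C(24,12)/(12+1) = 2,704,156/13 = 208,012; C(16,4) = 1,820.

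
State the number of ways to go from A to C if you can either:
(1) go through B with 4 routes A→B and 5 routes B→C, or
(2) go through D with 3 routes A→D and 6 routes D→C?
38

Working:
Route via B: 4×5=20. Route via D: 3×6=18. Total: 38.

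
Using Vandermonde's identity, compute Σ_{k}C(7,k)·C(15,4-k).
= C(7+15,4) = C(22,4) = 7,315.
Final answer: 7,315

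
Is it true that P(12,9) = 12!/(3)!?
True

Permutation formula P(n,k) = n!/(n-k)!: 12!/3! = 479,001,600/6 = 79,833,600 = P(12,9). The statement holds.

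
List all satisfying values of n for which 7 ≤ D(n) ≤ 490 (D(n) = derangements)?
4, 5, 6

Working:
Using D(n) = (n−1)[D(n−1) + D(n−2)] with D(1)=0, D(2)=1: D(3)=2; D(4)=9; D(5)=44; D(6)=265; D(7)=1,854. So valid n = 4, 5, 6.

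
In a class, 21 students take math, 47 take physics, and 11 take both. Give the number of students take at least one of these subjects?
|A∪B| = |A|+|B|-|A∩B| = 21+47-11 = 57.

Answer: 57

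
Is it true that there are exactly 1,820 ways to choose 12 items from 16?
True

C(16,12) = 1,820.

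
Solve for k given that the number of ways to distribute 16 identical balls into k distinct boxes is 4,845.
5
Stars and bars: the count is C(16+k−1, k−1), increasing in k. k=3: C(18,2) = 153, k=4: C(19,3) = 969, k=5: C(20,4) = 4,845 ✓. So k = 5.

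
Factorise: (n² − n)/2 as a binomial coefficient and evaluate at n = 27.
C(n,2); C(27,2) = 351
(n² − n)/2 = n(n−1)/2 = C(n,2). At n = 27: C(27,2) = 351.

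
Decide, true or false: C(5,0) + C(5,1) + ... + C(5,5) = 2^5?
Binomial theorem with x = y = 1: Σ C(5,i) = (1+1)^5 = 2^5 = 32. The statement holds.

Answer: True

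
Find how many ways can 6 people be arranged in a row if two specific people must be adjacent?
240

Treat pair as unit: (6-1)! arrangements × 2 internal orders = 240.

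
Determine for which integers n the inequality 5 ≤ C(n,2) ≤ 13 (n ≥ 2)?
4, 5

Working:
C(3,2)=3; C(4,2)=6; C(5,2)=10; C(6,2)=15. So valid n = 4, 5.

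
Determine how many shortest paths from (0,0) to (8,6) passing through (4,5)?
To (4,5): C(9,4)=126. From there: C(5,4)=5. Total: 630.

Answer: 630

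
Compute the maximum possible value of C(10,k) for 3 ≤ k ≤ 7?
C(10,k) is maximised at the centre of the row: C(10,5) = 252.
Final answer: 252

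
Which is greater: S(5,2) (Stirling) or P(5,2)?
P(5,2)
S(5,2) = 2·S(4,2) + S(4,1) = 2·7 + 1 = 15; P(5,2) = 20.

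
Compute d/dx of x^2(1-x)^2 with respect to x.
2x^1(1-x)^2 - 2x^2(1-x)^1
Product rule: 2x^{1}(1-x)^{2} + x^2·(-2)(1-x)^{1}.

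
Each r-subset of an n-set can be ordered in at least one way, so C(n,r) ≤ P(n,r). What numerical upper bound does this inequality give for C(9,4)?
3,024

Explanation: P(9,4) = 9·8·7·6 = 3,024, so C(9,4) ≤ 3,024. (The bound is loose by a factor of 4! = 24: C(9,4) = 3,024/24 = 126.)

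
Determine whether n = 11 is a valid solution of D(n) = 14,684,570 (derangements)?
D(11) = (11-1)·[D(10) + D(9)] = 10·[1,334,961 + 133,496] = 14,684,570, which equals 14,684,570.

Answer: Yes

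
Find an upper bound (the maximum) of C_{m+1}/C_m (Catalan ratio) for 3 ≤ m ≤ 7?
10/3

Explanation: C_{m+1}/C_m = 2(2m+1)/(m+2), which increases with m. Maximum at m = 7: 2·15/9 = 10/3.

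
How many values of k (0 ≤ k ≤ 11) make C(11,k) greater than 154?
6

Row 11 is unimodal and symmetric about k=11/2. C(11,2)=55 ≤ 154; C(11,3)=165 > 154; by symmetry C(11,k) > 154 for k = 3..8. That's 8 - 3 + 1 = 6 values.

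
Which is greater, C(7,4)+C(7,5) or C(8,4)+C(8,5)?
C(8,4)+C(8,5)
First=56, Second=126.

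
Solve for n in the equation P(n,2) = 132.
12

Reasoning: P(n,2) = n(n−1) is increasing in n; n(n−1) ≈ (n−0.5)^2 = 132 gives n ≈ 12.0. Check: P(10,2) = 90, P(11,2) = 110, P(12,2) = 132 ✓. So n = 12.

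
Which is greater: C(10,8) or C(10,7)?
C(10,7)

Solution: C(10,8)=45, C(10,7)=120.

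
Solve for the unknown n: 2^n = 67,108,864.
26
67,108,864 = 1,024 × 1,024 × 64 = 2^10 × 2^10 × 2^6 = 2^26, so n = 26.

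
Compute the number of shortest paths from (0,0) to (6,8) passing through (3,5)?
1,120

To (3,5): C(8,3)=56. From there: C(6,3)=20. Total: 1,120.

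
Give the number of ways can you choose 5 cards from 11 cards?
462

C(11,5) = 11! / (5! × (11-5)!)
         = 11! / (5! × 6!)
         = 462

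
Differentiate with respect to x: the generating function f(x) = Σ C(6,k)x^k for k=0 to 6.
Term-by-term differentiation gives Σ k·C(6,k)x^{k-1} for k=1 to 6.
Final answer: Σ k·C(6,k)x^(k-1) for k=1 to 6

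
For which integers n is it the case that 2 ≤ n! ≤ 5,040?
2, 3, 4, 5, 6, 7
n! is strictly increasing; 2! = 2 and 7! = 5,040, so valid n = 2, 3, 4, 5, 6, 7.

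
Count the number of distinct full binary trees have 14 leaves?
742,900

Using the Catalan number formula: C_n = C(2n, n) / (n+1)
C_13 = C(26, 13) / (13+1)
     = 10400600 / 14
     = 742,900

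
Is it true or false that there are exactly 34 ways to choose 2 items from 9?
False

C(9,2) = 36 ≠ 34.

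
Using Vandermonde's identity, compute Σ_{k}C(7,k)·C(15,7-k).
170,544

Working:
= C(7+15,7) = C(22,7) = 170,544.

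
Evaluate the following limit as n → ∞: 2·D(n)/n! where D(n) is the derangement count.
2/e

Reasoning: D(n)/n! → 1/e, so 2·D(n)/n! → 2/e.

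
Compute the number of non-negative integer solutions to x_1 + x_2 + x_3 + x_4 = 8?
165

Explanation: C(8+4-1, 4-1) = 165.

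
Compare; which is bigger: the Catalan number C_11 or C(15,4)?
C_11

Reasoning: C_11 = C(22,11)/(11+1) = 705,432/12 = 58,786; C(15,4) = 1,365.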